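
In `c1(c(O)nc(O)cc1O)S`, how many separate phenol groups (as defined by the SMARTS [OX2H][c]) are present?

3

[OX2H][c] is the SMARTS for a phenol: a hydroxyl oxygen attached to an aromatic carbon.
The molecule carries 3 separate instances of a hydroxyl group (-OH) meeting every constraint; each maps to a distinct set of atoms, giving 3 matches.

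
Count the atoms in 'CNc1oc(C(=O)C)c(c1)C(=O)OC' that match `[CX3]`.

The query [CX3] means: C with X3: aliphatic carbon with exactly 3 total connections.
Check the 14 heavy atoms by environment: 1× o (aromatic, X2) → no; 4× c (aromatic, X3) → no; 1× N (X3) → no; 3× C (X4) → no; 2× C (X3) → match; 2× O (X1) → no; 1× O (X2) → no.
That gives 2 matching atoms.

2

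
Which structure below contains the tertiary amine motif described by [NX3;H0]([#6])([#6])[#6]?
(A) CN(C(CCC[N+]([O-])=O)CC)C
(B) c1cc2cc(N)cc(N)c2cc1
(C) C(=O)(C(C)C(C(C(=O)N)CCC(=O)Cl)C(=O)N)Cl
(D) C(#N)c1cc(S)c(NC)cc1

[NX3;H0]([#6])([#6])[#6] describes a trivalent nitrogen with no H, bonded to three carbons (a tertiary amine).
(A) contains a dimethylamino group (-N(CH3)2), which satisfies every atom and bond constraint.
(B) has a primary amino group (-NH2) but the nitrogen has H2, not H0 with three carbons.
(C) has a primary amide (-C(=O)NH2) but the amide nitrogen has H2 and only one carbon neighbour.
(D) has an N-methylamino group (-NHCH3) but the nitrogen still has one H (H1), not H0.
So the answer is (A).

A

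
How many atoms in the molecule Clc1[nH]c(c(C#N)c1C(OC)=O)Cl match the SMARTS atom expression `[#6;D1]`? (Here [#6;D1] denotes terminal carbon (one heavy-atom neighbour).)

Check the 13 heavy atoms by environment: 1× n (aromatic, D2) → no; 4× c (aromatic, D3) → no; 2× Cl (D1) → no; 1× C (D2) → no; 1× N (D1) → no; 1× C (D3) → no; 1× O (D1) → no; 1× O (D2) → no; 1× C (D1) → match.
That gives 1 matching atom.

1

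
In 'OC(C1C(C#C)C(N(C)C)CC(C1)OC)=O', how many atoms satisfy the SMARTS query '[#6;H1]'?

The query [#6;H1] means: any carbon bearing exactly one hydrogen.
Check the 16 heavy atoms by environment: 5× C (H1) → match; 2× C (H2) → no; 2× C (H0) → no; 2× O (H0) → no; 1× O (H1) → no; 3× C (H3) → no; 1× N (H0) → no.
That gives 5 matching atoms.

5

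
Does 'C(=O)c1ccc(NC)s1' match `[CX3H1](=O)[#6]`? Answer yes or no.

The pattern [CX3H1](=O)[#6] describes an sp2 carbon with one H, double-bonded to O and single-bonded to carbon — an aldehyde.
The molecule carries an aldehyde (-CHO), whose atoms satisfy every constraint of the query, so the pattern matches.

Yes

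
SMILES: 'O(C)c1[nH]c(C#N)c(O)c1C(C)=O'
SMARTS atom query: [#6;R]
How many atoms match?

4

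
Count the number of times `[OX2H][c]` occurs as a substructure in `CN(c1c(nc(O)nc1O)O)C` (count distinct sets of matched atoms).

3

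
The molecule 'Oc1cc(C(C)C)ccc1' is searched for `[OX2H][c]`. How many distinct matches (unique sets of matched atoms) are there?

1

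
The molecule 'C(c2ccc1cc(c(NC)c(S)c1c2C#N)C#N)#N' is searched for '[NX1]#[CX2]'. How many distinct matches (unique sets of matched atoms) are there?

3

[NX1]#[CX2] is the SMARTS for a nitrile: a nitrogen triple-bonded to a two-connected carbon.
The molecule carries 3 separate instances of a nitrile (-C#N) meeting every constraint; each maps to a distinct set of atoms, giving 3 matches.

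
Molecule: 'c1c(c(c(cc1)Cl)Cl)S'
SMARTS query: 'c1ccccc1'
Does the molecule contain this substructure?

The pattern c1ccccc1 describes six aromatic carbons in a ring — a benzene ring.
The required atom environment is present in the molecule, so the pattern matches.

Yes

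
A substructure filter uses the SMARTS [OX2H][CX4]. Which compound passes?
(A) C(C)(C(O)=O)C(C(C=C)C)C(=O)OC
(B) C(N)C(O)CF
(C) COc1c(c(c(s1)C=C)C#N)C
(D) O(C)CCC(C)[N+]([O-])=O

B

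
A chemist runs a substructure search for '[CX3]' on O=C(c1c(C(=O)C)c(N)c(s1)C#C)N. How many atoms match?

2

The query [CX3] means: C with X3: aliphatic carbon with exactly 3 total connections.
Check the 14 heavy atoms by environment: 1× s (aromatic, X2) → no; 4× c (aromatic, X3) → no; 2× C (X3) → match; 2× O (X1) → no; 2× N (X3) → no; 1× C (X4) → no; 2× C (X2) → no.
That gives 2 matching atoms.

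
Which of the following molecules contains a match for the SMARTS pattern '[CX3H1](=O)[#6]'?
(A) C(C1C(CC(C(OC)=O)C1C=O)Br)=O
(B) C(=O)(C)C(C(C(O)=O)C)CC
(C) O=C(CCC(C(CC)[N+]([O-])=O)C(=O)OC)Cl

A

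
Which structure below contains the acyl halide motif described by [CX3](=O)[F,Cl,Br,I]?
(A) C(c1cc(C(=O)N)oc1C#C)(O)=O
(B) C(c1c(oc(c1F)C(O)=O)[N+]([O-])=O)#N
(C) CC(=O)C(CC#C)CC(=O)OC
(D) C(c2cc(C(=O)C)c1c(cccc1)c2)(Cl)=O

[CX3](=O)[F,Cl,Br,I] describes a carbonyl carbon bonded to a halogen (an acyl halide).
(A) has a carboxylic acid group (-C(=O)OH) but the carbonyl is bonded to -OH, not to a halogen.
(B) has a carboxylic acid group (-C(=O)OH) but the carbonyl is bonded to -OH, not to a halogen.
(C) has a methyl-ester group (-C(=O)OCH3) but the carbonyl is bonded to -O-C, not to a halogen.
(D) contains an acyl chloride (-C(=O)Cl), which satisfies every atom and bond constraint.
So the answer is (D).

D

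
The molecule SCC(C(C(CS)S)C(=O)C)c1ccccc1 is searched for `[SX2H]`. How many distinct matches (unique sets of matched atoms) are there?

3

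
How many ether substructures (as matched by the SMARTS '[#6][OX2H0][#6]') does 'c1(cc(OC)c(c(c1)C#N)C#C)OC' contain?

[#6][OX2H0][#6] is the SMARTS for an ether: an aliphatic oxygen bridging two carbons with no H on the oxygen.
The molecule carries 2 separate instances of a methoxy ether (-OCH3) meeting every constraint; each maps to a distinct set of atoms, giving 2 matches.

2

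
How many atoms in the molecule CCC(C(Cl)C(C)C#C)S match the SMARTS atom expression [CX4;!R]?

The query [CX4;!R] means: aliphatic carbon with four total connections, not in a ring.
Check the 10 heavy atoms by environment: 6× C (X4, acyclic) → match; 1× S (X2, acyclic) → no; 2× C (X2, acyclic) → no; 1× Cl (X1, acyclic) → no.
That gives 6 matching atoms.

6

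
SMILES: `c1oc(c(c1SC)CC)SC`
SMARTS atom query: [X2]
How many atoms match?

The query [X2] means: any atom with exactly two total connections (bonds + H).
Check the 11 heavy atoms by environment: 1× o (aromatic, X2) → match; 4× c (aromatic, X3) → no; 2× S (X2) → match; 4× C (X4) → no.
Summing the matching environments: 1 + 2 = 3 matching atoms.

3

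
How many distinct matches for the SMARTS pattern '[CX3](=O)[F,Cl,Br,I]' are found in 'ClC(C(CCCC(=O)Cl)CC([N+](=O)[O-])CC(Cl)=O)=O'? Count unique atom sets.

3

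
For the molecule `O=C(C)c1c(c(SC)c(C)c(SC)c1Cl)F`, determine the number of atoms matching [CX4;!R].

Check the 16 heavy atoms by environment: 6× c (aromatic, X3, in 6-ring) → no; 1× Cl (X1, acyclic) → no; 1× C (X3, acyclic) → no; 1× O (X1, acyclic) → no; 4× C (X4, acyclic) → match; 2× S (X2, acyclic) → no; 1× F (X1, acyclic) → no.
That gives 4 matching atoms.

4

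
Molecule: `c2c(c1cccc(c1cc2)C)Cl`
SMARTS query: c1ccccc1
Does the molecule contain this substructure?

Yes

The pattern c1ccccc1 describes six aromatic carbons in a ring — a benzene ring.
The required atom environment is present in the molecule, so the pattern matches.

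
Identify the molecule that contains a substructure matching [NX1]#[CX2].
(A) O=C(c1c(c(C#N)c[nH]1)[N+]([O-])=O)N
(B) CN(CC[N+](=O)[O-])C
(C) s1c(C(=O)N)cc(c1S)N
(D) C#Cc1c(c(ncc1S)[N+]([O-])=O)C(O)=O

A

[NX1]#[CX2] describes a nitrogen triple-bonded to a two-connected carbon (a nitrile).
(A) contains a nitrile (-C#N), which satisfies every atom and bond constraint.
(B) has a nitro group (-[N+](=O)[O-]) but there is no C#N triple bond.
(C) has a primary amino group (-NH2) but the nitrogen is NX3 (three connections), not NX1 triple-bonded.
(D) has a nitro group (-[N+](=O)[O-]) but there is no C#N triple bond.
So the answer is (A).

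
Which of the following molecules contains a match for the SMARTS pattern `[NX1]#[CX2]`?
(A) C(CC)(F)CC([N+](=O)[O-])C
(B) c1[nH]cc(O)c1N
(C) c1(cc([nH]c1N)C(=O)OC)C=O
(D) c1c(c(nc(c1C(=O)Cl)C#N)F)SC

D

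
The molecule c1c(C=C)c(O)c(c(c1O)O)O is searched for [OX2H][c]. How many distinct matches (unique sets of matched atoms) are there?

4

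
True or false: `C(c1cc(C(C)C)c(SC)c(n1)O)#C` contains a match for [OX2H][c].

True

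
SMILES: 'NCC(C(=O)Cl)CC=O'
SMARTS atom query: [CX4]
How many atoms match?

3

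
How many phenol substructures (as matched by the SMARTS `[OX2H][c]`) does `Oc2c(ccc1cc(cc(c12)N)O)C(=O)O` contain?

2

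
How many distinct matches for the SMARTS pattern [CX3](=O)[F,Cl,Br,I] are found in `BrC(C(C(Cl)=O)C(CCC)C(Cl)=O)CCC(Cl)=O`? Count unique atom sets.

3

[CX3](=O)[F,Cl,Br,I] is the SMARTS for an acyl halide: a carbonyl carbon bonded to a halogen.
The molecule carries 3 separate instances of an acyl chloride (-C(=O)Cl) meeting every constraint; each maps to a distinct set of atoms, giving 3 matches.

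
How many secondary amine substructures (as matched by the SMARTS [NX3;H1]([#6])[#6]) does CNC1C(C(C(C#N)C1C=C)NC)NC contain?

[NX3;H1]([#6])[#6] is the SMARTS for a secondary amine: a trivalent nitrogen with one H, bonded to two carbons.
The molecule carries 3 separate instances of an N-methylamino group (-NHCH3) meeting every constraint; each maps to a distinct set of atoms, giving 3 matches.

3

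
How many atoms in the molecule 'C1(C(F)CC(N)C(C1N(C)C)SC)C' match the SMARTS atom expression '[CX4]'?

10

Check the 14 heavy atoms by environment: 10× C (X4) → match; 1× S (X2) → no; 2× N (X3) → no; 1× F (X1) → no.
That gives 10 matching atoms.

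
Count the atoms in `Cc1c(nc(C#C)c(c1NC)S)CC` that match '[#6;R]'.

5

The query [#6;R] means: carbon that is part of a ring.
Check the 14 heavy atoms by environment: 1× n (aromatic, in 6-ring) → no; 5× c (aromatic, in 6-ring) → match; 6× C (acyclic) → no; 1× N (acyclic) → no; 1× S (acyclic) → no.
That gives 5 matching atoms.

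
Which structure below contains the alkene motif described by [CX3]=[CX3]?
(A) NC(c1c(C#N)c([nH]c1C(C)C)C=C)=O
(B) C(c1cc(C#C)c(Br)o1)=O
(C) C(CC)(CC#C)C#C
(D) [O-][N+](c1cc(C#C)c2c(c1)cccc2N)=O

A

[CX3]=[CX3] describes a non-aromatic C=C double bond between two sp2 carbons (an alkene).
(A) contains a vinyl group (-CH=CH2), which satisfies every atom and bond constraint.
(B) has an ethynyl group (-C#CH) but the C-C bond is a triple bond, not a double bond.
(C) has an ethynyl group (-C#CH) but the C-C bond is a triple bond, not a double bond.
(D) has an ethynyl group (-C#CH) but the C-C bond is a triple bond, not a double bond.
So the answer is (A).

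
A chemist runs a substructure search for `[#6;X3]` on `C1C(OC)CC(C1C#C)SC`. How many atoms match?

0

The query [#6;X3] means: any carbon (aromatic or not) with three total connections.
Check the 11 heavy atoms by environment: 7× C (X4) → no; 2× C (X2) → no; 1× S (X2) → no; 1× O (X2) → no.
No environment satisfies the query, so 0 matching atoms.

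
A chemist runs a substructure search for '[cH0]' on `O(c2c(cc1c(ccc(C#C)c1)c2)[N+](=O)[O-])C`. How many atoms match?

5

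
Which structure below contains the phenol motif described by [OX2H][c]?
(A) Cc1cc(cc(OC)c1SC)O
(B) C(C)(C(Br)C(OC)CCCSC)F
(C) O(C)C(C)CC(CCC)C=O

A

[OX2H][c] describes a hydroxyl oxygen attached to an aromatic carbon (a phenol).
(A) contains a hydroxyl group (-OH), which satisfies every atom and bond constraint.
(B) has a methoxy ether (-OCH3) but the oxygen has H0, not H1.
(C) has a methoxy ether (-OCH3) but the oxygen has H0, not H1.
So the answer is (A).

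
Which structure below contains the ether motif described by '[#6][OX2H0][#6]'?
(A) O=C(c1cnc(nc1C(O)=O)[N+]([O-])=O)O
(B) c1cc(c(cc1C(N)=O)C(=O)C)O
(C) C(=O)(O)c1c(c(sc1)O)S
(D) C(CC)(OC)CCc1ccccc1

[#6][OX2H0][#6] describes an aliphatic oxygen bridging two carbons with no H on the oxygen (an ether).
(A) has a carboxylic acid group (-C(=O)OH) but the -OH oxygen has H1; the =O is OX1, not OX2.
(B) has a hydroxyl group (-OH) but the oxygen has H1, not H0 bridging two carbons.
(C) has a hydroxyl group (-OH) but the oxygen has H1, not H0 bridging two carbons.
(D) contains a methoxy ether (-OCH3), which satisfies every atom and bond constraint.
So the answer is (D).

D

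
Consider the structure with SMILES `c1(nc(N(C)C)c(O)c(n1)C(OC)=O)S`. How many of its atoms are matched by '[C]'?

Check the 15 heavy atoms by environment: 2× n (aromatic) → no; 4× c (aromatic) → no; 4× C → match; 3× O → no; 1× S → no; 1× N → no.
That gives 4 matching atoms.

4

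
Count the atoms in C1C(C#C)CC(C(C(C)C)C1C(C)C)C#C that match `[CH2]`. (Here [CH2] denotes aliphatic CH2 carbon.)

2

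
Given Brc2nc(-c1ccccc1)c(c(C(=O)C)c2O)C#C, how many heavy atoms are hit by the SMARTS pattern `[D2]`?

7

Check the 19 heavy atoms by environment: 1× n (aromatic, D2) → match; 6× c (aromatic, D3) → no; 1× C (D3) → no; 2× O (D1) → no; 2× C (D1) → no; 1× Br (D1) → no; 1× C (D2) → match; 5× c (aromatic, D2) → match.
Summing the matching environments: 1 + 1 + 5 = 7 matching atoms.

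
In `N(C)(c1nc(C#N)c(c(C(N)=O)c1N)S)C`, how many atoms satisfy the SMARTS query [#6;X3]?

6

Check the 16 heavy atoms by environment: 1× n (aromatic, X2) → no; 5× c (aromatic, X3) → match; 1× C (X3) → match; 1× O (X1) → no; 3× N (X3) → no; 2× C (X4) → no; 1× C (X2) → no; 1× N (X1) → no; 1× S (X2) → no.
Summing the matching environments: 5 + 1 = 6 matching atoms.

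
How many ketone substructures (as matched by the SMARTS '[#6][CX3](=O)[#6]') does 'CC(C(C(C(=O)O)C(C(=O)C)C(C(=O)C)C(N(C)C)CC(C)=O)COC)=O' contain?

4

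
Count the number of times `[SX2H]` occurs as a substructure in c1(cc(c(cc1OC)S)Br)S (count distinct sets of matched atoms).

[SX2H] is the SMARTS for a thiol: an aliphatic sulfur with two connections, one being H.
The molecule carries 2 separate instances of a thiol (-SH) meeting every constraint; each maps to a distinct set of atoms, giving 2 matches.

2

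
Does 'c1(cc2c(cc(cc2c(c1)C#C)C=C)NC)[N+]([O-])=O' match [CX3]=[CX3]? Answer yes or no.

Yes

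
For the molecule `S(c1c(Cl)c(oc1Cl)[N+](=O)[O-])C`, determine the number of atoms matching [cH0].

The query [cH0] means: aromatic carbon with no attached hydrogen (substituted or ring-fusion).
Check the 12 heavy atoms by environment: 1× o (aromatic, H0) → no; 4× c (aromatic, H0) → match; 2× Cl (H0) → no; 1× N (charge +1, H0) → no; 1× O (charge -1, H0) → no; 1× O (H0) → no; 1× S (H0) → no; 1× C (H3) → no.
That gives 4 matching atoms.

4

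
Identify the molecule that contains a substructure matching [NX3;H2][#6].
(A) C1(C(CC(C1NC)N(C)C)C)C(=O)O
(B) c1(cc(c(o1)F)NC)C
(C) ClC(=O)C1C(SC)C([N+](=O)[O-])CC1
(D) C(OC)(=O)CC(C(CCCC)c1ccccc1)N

D

[NX3;H2][#6] describes a trivalent nitrogen with two H attached to carbon (a primary amine).
(A) has an N-methylamino group (-NHCH3) but the nitrogen bears two carbons and only one H (H1), not H2.
(B) has an N-methylamino group (-NHCH3) but the nitrogen bears two carbons and only one H (H1), not H2.
(C) has a nitro group (-[N+](=O)[O-]) but the nitrogen is [N+] with no H, not NX3H2.
(D) contains a primary amino group (-NH2), which satisfies every atom and bond constraint.
So the answer is (D).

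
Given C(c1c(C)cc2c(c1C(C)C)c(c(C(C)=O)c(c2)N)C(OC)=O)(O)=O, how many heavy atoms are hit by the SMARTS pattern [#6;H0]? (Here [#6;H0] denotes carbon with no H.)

The query [#6;H0] means: any carbon with no attached hydrogen.
Check the 25 heavy atoms by environment: 8× c (aromatic, H0) → match; 2× c (aromatic, H1) → no; 3× C (H0) → match; 4× O (H0) → no; 1× O (H1) → no; 1× N (H2) → no; 5× C (H3) → no; 1× C (H1) → no.
Summing the matching environments: 8 + 3 = 11 matching atoms.

11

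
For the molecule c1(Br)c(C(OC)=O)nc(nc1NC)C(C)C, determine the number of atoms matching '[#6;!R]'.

6

The query [#6;!R] means: carbon not in any ring.
Check the 16 heavy atoms by environment: 2× n (aromatic, in 6-ring) → no; 4× c (aromatic, in 6-ring) → no; 1× Br (acyclic) → no; 6× C (acyclic) → match; 1× N (acyclic) → no; 2× O (acyclic) → no.
That gives 6 matching atoms.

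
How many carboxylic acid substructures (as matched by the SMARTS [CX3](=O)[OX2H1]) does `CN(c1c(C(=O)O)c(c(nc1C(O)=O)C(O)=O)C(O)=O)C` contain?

[CX3](=O)[OX2H1] is the SMARTS for a carboxylic acid: an sp2 carbon double-bonded to O and single-bonded to an -OH oxygen.
The molecule carries 4 separate instances of a carboxylic acid group (-C(=O)OH) meeting every constraint; each maps to a distinct set of atoms, giving 4 matches.

4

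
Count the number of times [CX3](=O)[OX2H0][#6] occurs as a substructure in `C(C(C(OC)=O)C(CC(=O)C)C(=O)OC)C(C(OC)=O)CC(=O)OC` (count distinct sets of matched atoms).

4

[CX3](=O)[OX2H0][#6] is the SMARTS for an ester: a carbonyl carbon bonded to an oxygen that is itself bonded to carbon (no H on that O).
The molecule carries 4 separate instances of a methyl-ester group (-C(=O)OCH3) meeting every constraint; each maps to a distinct set of atoms, giving 4 matches.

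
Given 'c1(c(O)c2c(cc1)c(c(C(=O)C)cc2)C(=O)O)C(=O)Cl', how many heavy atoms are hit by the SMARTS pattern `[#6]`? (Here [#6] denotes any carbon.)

14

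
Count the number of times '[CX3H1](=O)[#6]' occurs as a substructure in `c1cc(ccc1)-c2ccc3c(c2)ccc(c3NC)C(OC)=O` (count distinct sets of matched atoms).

[CX3H1](=O)[#6] is the SMARTS for an aldehyde: an sp2 carbon with one H, double-bonded to O and single-bonded to carbon.
The molecule has a methyl-ester group (-C(=O)OCH3), but the carbonyl carbon has H0, not H1; nothing else fits, so there are 0 matches.

0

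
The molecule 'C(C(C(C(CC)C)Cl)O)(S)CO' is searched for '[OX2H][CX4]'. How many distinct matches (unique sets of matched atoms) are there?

[OX2H][CX4] is the SMARTS for an aliphatic alcohol: a hydroxyl oxygen bound to an sp3 (X4) carbon.
The molecule carries 2 separate instances of a hydroxyl group (-OH) meeting every constraint; each maps to a distinct set of atoms, giving 2 matches.

2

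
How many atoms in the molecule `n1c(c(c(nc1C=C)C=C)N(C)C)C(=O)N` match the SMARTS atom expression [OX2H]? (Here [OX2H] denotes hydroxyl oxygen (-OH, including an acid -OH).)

0

The query [OX2H] means: aliphatic oxygen with two connections, one of which is H — an -OH oxygen.
Check the 16 heavy atoms by environment: 2× n (aromatic, H0, X2) → no; 4× c (aromatic, H0, X3) → no; 1× N (H0, X3) → no; 2× C (H3, X4) → no; 2× C (H1, X3) → no; 2× C (H2, X3) → no; 1× C (H0, X3) → no; 1× O (H0, X1) → no; 1× N (H2, X3) → no.
No environment satisfies the query, so 0 matching atoms.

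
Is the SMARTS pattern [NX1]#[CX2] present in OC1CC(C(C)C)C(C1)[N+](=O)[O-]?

No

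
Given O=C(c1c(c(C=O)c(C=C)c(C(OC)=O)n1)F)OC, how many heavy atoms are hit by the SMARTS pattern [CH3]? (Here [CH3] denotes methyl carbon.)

The query [CH3] means: aliphatic carbon with exactly three hydrogens.
Check the 19 heavy atoms by environment: 1× n (aromatic, H0) → no; 5× c (aromatic, H0) → no; 2× C (H1) → no; 1× C (H2) → no; 2× C (H0) → no; 5× O (H0) → no; 2× C (H3) → match; 1× F (H0) → no.
That gives 2 matching atoms.

2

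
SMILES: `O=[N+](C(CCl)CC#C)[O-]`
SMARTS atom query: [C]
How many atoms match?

5

The query [C] means: uppercase C matches aliphatic (non-aromatic) carbon only.
Check the 9 heavy atoms by environment: 5× C → match; 1× N (charge +1) → no; 1× O (charge -1) → no; 1× O → no; 1× Cl → no.
That gives 5 matching atoms.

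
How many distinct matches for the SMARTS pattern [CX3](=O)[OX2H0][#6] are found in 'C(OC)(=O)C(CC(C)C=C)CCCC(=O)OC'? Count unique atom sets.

2

[CX3](=O)[OX2H0][#6] is the SMARTS for an ester: a carbonyl carbon bonded to an oxygen that is itself bonded to carbon (no H on that O).
The molecule carries 2 separate instances of a methyl-ester group (-C(=O)OCH3) meeting every constraint; each maps to a distinct set of atoms, giving 2 matches.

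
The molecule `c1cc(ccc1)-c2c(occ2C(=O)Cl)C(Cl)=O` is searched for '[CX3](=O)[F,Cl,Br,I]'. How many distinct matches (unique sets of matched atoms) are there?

2

[CX3](=O)[F,Cl,Br,I] is the SMARTS for an acyl halide: a carbonyl carbon bonded to a halogen.
The molecule carries 2 separate instances of an acyl chloride (-C(=O)Cl) meeting every constraint; each maps to a distinct set of atoms, giving 2 matches.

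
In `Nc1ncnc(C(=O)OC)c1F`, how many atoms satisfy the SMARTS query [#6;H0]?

4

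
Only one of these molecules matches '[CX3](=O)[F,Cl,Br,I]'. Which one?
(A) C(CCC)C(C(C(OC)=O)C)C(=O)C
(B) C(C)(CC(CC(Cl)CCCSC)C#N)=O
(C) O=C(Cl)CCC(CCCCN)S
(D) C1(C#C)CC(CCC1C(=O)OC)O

[CX3](=O)[F,Cl,Br,I] describes a carbonyl carbon bonded to a halogen (an acyl halide).
(A) has a methyl-ester group (-C(=O)OCH3) but the carbonyl is bonded to -O-C, not to a halogen.
(B) has a chloro substituent but the Cl is not on a carbonyl carbon.
(C) contains an acyl chloride (-C(=O)Cl), which satisfies every atom and bond constraint.
(D) has a methyl-ester group (-C(=O)OCH3) but the carbonyl is bonded to -O-C, not to a halogen.
So the answer is (C).

C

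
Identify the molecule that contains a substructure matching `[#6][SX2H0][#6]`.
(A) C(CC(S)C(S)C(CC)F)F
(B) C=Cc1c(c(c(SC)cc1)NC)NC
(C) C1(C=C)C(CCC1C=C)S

B

[#6][SX2H0][#6] describes an aliphatic sulfur bridging two carbons with no H on the sulfur (a thioether).
(A) has a thiol (-SH) but the sulfur has H1, not H0 bridging two carbons.
(B) contains a methylthio ether (-SCH3), which satisfies every atom and bond constraint.
(C) has a thiol (-SH) but the sulfur has H1, not H0 bridging two carbons.
So the answer is (B).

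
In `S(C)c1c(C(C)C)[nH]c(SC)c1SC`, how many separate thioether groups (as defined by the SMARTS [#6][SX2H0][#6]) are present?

[#6][SX2H0][#6] is the SMARTS for a thioether: an aliphatic sulfur bridging two carbons with no H on the sulfur.
The molecule carries 3 separate instances of a methylthio ether (-SCH3) meeting every constraint; each maps to a distinct set of atoms, giving 3 matches.

3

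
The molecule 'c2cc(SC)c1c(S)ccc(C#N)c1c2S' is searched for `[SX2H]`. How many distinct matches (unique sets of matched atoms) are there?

[SX2H] is the SMARTS for a thiol: an aliphatic sulfur with two connections, one being H.
The molecule carries 2 separate instances of a thiol (-SH) meeting every constraint; each maps to a distinct set of atoms, giving 2 matches.

2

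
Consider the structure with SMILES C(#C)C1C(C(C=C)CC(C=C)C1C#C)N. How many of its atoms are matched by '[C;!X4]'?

8

The query [C;!X4] means: aliphatic carbon that does not have four total connections.
Check the 15 heavy atoms by environment: 6× C (X4) → no; 4× C (X2) → match; 4× C (X3) → match; 1× N (X3) → no.
Summing the matching environments: 4 + 4 = 8 matching atoms.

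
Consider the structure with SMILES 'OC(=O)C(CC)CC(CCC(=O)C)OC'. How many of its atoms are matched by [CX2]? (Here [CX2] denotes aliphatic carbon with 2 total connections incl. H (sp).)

0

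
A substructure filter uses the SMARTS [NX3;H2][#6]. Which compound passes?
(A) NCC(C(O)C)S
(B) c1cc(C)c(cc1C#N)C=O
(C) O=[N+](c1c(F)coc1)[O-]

[NX3;H2][#6] describes a trivalent nitrogen with two H attached to carbon (a primary amine).
(A) contains a primary amino group (-NH2), which satisfies every atom and bond constraint.
(B) has a nitrile (-C#N) but the nitrogen is NX1 (triple-bonded), not NX3 with two H.
(C) has a nitro group (-[N+](=O)[O-]) but the nitrogen is [N+] with no H, not NX3H2.
So the answer is (A).

A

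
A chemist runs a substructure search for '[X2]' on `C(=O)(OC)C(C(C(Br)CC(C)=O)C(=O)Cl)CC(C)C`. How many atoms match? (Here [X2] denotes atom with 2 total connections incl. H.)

1

The query [X2] means: any atom with exactly two total connections (bonds + H).
Check the 19 heavy atoms by environment: 10× C (X4) → no; 3× C (X3) → no; 3× O (X1) → no; 1× Cl (X1) → no; 1× Br (X1) → no; 1× O (X2) → match.
That gives 1 matching atom.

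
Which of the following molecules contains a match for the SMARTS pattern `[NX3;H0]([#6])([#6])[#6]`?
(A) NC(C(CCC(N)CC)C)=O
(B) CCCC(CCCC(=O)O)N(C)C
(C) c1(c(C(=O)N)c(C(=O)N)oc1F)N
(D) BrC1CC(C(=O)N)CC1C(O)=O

B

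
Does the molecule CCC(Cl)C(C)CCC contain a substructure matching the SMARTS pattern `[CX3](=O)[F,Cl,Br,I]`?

No

The pattern [CX3](=O)[F,Cl,Br,I] describes a carbonyl carbon bonded to a halogen — an acyl halide.
The closest candidate here is a chloro substituent, but the Cl is not on a carbonyl carbon. No other fragment satisfies the full query, so there is no match.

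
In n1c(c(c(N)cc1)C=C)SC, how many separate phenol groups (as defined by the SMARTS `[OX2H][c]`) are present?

0

[OX2H][c] is the SMARTS for a phenol: a hydroxyl oxygen attached to an aromatic carbon.
No fragment in the molecule satisfies every constraint, giving 0 matches.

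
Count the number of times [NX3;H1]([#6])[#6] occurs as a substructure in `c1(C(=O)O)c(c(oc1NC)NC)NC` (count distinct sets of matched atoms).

[NX3;H1]([#6])[#6] is the SMARTS for a secondary amine: a trivalent nitrogen with one H, bonded to two carbons.
The molecule carries 3 separate instances of an N-methylamino group (-NHCH3) meeting every constraint; each maps to a distinct set of atoms, giving 3 matches.

3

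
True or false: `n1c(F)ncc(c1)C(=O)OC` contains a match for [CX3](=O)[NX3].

False

The pattern [CX3](=O)[NX3] describes a carbonyl carbon bonded to a trivalent nitrogen — an amide.
The closest candidate here is a methyl-ester group (-C(=O)OCH3), but the carbonyl is bonded to O, not to an NX3 nitrogen. No other fragment satisfies the full query, so there is no match.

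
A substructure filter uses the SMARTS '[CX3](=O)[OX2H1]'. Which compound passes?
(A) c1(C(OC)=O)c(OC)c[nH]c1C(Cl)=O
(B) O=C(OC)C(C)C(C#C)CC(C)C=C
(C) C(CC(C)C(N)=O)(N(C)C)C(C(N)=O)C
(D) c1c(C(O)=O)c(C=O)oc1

[CX3](=O)[OX2H1] describes an sp2 carbon double-bonded to O and single-bonded to an -OH oxygen (a carboxylic acid).
(A) has an acyl chloride (-C(=O)Cl) but the carbonyl is bonded to Cl, not to an -OH oxygen.
(B) has a methyl-ester group (-C(=O)OCH3) but the singly-bonded O has no H (OX2H0, not OX2H1).
(C) has a primary amide (-C(=O)NH2) but the carbonyl is bonded to N, not to an -OH oxygen.
(D) contains a carboxylic acid group (-C(=O)OH), which satisfies every atom and bond constraint.
So the answer is (D).

D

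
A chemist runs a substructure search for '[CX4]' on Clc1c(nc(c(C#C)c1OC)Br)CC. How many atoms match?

3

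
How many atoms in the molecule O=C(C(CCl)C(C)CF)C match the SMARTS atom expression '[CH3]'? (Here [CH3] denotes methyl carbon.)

2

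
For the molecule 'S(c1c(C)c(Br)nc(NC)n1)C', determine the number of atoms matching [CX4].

The query [CX4] means: C with X4: aliphatic carbon with exactly 4 total connections (bonds + H).
Check the 12 heavy atoms by environment: 2× n (aromatic, X2) → no; 4× c (aromatic, X3) → no; 3× C (X4) → match; 1× S (X2) → no; 1× N (X3) → no; 1× Br (X1) → no.
That gives 3 matching atoms.

3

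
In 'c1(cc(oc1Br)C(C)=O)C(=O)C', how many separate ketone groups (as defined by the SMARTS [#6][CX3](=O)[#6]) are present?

2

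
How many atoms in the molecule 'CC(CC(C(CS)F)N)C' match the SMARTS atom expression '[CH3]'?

2

The query [CH3] means: aliphatic carbon with exactly three hydrogens.
Check the 10 heavy atoms by environment: 2× C (H2) → no; 3× C (H1) → no; 1× F (H0) → no; 1× N (H2) → no; 1× S (H1) → no; 2× C (H3) → match.
That gives 2 matching atoms.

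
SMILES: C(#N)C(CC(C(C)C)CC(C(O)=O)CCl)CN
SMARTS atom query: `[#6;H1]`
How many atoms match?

The query [#6;H1] means: any carbon bearing exactly one hydrogen.
Check the 17 heavy atoms by environment: 4× C (H2) → no; 4× C (H1) → match; 2× C (H3) → no; 2× C (H0) → no; 1× N (H0) → no; 1× Cl (H0) → no; 1× O (H0) → no; 1× O (H1) → no; 1× N (H2) → no.
That gives 4 matching atoms.

4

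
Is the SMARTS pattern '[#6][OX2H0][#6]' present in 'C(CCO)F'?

The pattern [#6][OX2H0][#6] describes an aliphatic oxygen bridging two carbons with no H on the oxygen — an ether.
The closest candidate here is a hydroxyl group (-OH), but the oxygen has H1, not H0 bridging two carbons. No other fragment satisfies the full query, so there is no match.

No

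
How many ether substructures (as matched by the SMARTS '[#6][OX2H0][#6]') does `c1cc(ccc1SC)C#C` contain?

0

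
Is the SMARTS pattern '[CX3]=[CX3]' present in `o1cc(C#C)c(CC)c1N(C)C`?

No

The pattern [CX3]=[CX3] describes a non-aromatic C=C double bond between two sp2 carbons — an alkene.
The closest candidate here is an ethyl group (-CH2CH3), but its C-C bond is a single bond between CX4 carbons, not CX3=CX3. No other fragment satisfies the full query, so there is no match.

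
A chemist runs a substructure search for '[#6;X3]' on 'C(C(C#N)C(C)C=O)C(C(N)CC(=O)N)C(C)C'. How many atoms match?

The query [#6;X3] means: any carbon (aromatic or not) with three total connections.
Check the 18 heavy atoms by environment: 10× C (X4) → no; 2× C (X3) → match; 2× O (X1) → no; 2× N (X3) → no; 1× C (X2) → no; 1× N (X1) → no.
That gives 2 matching atoms.

2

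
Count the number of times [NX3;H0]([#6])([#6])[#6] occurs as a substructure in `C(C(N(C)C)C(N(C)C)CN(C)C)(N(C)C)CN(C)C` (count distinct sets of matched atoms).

[NX3;H0]([#6])([#6])[#6] is the SMARTS for a tertiary amine: a trivalent nitrogen with no H, bonded to three carbons.
The molecule carries 5 separate instances of a dimethylamino group (-N(CH3)2) meeting every constraint; each maps to a distinct set of atoms, giving 5 matches.

5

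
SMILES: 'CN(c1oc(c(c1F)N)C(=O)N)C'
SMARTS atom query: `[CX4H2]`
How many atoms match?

0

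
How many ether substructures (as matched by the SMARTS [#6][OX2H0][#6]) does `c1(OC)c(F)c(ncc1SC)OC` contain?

[#6][OX2H0][#6] is the SMARTS for an ether: an aliphatic oxygen bridging two carbons with no H on the oxygen.
The molecule carries 2 separate instances of a methoxy ether (-OCH3) meeting every constraint; each maps to a distinct set of atoms, giving 2 matches.

2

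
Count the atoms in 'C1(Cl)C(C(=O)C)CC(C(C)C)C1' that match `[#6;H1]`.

The query [#6;H1] means: any carbon bearing exactly one hydrogen.
Check the 12 heavy atoms by environment: 4× C (H1) → match; 2× C (H2) → no; 1× Cl (H0) → no; 3× C (H3) → no; 1× C (H0) → no; 1× O (H0) → no.
That gives 4 matching atoms.

4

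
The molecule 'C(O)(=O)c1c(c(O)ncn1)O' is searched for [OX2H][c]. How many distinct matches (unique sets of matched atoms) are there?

[OX2H][c] is the SMARTS for a phenol: a hydroxyl oxygen attached to an aromatic carbon.
The molecule carries 2 separate instances of a hydroxyl group (-OH) meeting every constraint; each maps to a distinct set of atoms, giving 2 matches.

2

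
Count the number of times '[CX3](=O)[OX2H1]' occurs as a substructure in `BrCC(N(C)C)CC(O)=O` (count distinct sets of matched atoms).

[CX3](=O)[OX2H1] is the SMARTS for a carboxylic acid: an sp2 carbon double-bonded to O and single-bonded to an -OH oxygen.
Exactly one fragment in the molecule meets all constraints, giving 1 match.

1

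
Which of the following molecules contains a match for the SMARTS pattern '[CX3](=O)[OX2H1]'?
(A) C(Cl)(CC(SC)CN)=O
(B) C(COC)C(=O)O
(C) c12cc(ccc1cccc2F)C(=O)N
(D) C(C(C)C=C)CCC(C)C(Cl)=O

B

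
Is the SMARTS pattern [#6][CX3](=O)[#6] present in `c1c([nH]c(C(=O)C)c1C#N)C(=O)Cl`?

Yes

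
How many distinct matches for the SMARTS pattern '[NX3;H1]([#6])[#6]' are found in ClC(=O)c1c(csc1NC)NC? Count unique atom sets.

2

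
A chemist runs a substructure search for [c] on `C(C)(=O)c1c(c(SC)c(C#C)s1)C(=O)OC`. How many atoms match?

4

The query [c] means: lowercase c matches aromatic carbon only.
Check the 16 heavy atoms by environment: 1× s (aromatic) → no; 4× c (aromatic) → match; 1× S → no; 7× C → no; 3× O → no.
That gives 4 matching atoms.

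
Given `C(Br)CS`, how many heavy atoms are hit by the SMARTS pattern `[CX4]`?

2

The query [CX4] means: C with X4: aliphatic carbon with exactly 4 total connections (bonds + H).
Check the 4 heavy atoms by environment: 2× C (X4) → match; 1× S (X2) → no; 1× Br (X1) → no.
That gives 2 matching atoms.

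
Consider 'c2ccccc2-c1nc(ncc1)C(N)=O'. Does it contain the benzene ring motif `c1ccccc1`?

Yes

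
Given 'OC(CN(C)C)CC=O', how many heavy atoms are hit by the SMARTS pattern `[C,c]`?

The query [C,c] means: comma = OR; matches aliphatic or aromatic carbon — same as #6.
Check the 9 heavy atoms by environment: 6× C → match; 1× N → no; 2× O → no.
That gives 6 matching atoms.

6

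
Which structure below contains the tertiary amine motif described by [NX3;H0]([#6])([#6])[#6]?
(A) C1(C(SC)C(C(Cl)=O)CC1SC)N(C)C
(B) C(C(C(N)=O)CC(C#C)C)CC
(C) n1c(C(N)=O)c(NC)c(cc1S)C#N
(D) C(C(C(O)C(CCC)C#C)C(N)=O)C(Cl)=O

A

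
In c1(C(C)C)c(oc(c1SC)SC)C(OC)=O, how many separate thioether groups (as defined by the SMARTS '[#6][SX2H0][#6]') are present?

2

[#6][SX2H0][#6] is the SMARTS for a thioether: an aliphatic sulfur bridging two carbons with no H on the sulfur.
The molecule carries 2 separate instances of a methylthio ether (-SCH3) meeting every constraint; each maps to a distinct set of atoms, giving 2 matches.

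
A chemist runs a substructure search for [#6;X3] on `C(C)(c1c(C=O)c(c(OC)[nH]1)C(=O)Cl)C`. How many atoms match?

6

The query [#6;X3] means: any carbon (aromatic or not) with three total connections.
Check the 15 heavy atoms by environment: 1× n (aromatic, X3) → no; 4× c (aromatic, X3) → match; 4× C (X4) → no; 1× O (X2) → no; 2× C (X3) → match; 2× O (X1) → no; 1× Cl (X1) → no.
Summing the matching environments: 4 + 2 = 6 matching atoms.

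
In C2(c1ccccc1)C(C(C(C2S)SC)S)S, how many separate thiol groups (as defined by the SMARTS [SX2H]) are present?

3

[SX2H] is the SMARTS for a thiol: an aliphatic sulfur with two connections, one being H.
The molecule carries 3 separate instances of a thiol (-SH) meeting every constraint; each maps to a distinct set of atoms, giving 3 matches.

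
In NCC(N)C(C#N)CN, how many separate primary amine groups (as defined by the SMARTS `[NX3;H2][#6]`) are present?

3

[NX3;H2][#6] is the SMARTS for a primary amine: a trivalent nitrogen with two H attached to carbon.
The molecule carries 3 separate instances of a primary amino group (-NH2) meeting every constraint; each maps to a distinct set of atoms, giving 3 matches.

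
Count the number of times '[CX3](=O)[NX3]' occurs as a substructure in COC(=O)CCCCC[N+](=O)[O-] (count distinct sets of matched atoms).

[CX3](=O)[NX3] is the SMARTS for an amide: a carbonyl carbon bonded to a trivalent nitrogen.
The molecule has a methyl-ester group (-C(=O)OCH3), but the carbonyl is bonded to O, not to an NX3 nitrogen; nothing else fits, so there are 0 matches.

0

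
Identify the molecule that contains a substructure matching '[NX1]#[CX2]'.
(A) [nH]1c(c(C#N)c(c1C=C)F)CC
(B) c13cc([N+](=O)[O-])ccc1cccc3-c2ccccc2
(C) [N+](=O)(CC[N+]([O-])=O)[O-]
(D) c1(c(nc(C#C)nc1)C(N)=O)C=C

A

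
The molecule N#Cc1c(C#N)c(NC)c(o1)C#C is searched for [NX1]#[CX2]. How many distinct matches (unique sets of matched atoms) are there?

[NX1]#[CX2] is the SMARTS for a nitrile: a nitrogen triple-bonded to a two-connected carbon.
The molecule carries 2 separate instances of a nitrile (-C#N) meeting every constraint; each maps to a distinct set of atoms, giving 2 matches.

2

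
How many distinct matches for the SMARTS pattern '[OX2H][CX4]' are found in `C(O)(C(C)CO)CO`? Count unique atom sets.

[OX2H][CX4] is the SMARTS for an aliphatic alcohol: a hydroxyl oxygen bound to an sp3 (X4) carbon.
The molecule carries 3 separate instances of a hydroxyl group (-OH) meeting every constraint; each maps to a distinct set of atoms, giving 3 matches.

3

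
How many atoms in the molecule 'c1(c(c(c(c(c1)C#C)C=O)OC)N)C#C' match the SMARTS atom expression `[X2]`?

The query [X2] means: any atom with exactly two total connections (bonds + H).
Check the 15 heavy atoms by environment: 6× c (aromatic, X3) → no; 1× C (X3) → no; 1× O (X1) → no; 1× O (X2) → match; 1× C (X4) → no; 4× C (X2) → match; 1× N (X3) → no.
Summing the matching environments: 1 + 4 = 5 matching atoms.

5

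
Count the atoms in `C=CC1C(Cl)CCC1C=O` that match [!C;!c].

2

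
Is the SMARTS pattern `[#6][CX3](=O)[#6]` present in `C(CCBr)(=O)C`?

The pattern [#6][CX3](=O)[#6] describes a carbonyl carbon (no H) flanked by two carbons — a ketone.
The molecule carries an acetyl/ketone group (-C(=O)CH3), whose atoms satisfy every constraint of the query, so the pattern matches.

Yes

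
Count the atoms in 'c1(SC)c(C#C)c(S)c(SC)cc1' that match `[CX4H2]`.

0

The query [CX4H2] means: sp3 carbon (X4) with exactly two hydrogens.
Check the 13 heavy atoms by environment: 2× c (aromatic, H1, X3) → no; 4× c (aromatic, H0, X3) → no; 2× S (H0, X2) → no; 2× C (H3, X4) → no; 1× C (H0, X2) → no; 1× C (H1, X2) → no; 1× S (H1, X2) → no.
No environment satisfies the query, so 0 matching atoms.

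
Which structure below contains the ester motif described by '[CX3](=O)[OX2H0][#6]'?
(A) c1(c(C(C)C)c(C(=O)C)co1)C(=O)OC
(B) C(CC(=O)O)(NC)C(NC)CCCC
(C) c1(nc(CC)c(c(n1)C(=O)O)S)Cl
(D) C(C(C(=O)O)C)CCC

[CX3](=O)[OX2H0][#6] describes a carbonyl carbon bonded to an oxygen that is itself bonded to carbon (no H on that O) (an ester).
(A) contains a methyl-ester group (-C(=O)OCH3), which satisfies every atom and bond constraint.
(B) has a carboxylic acid group (-C(=O)OH) but the singly-bonded O carries H (OX2H1, not H0).
(C) has a carboxylic acid group (-C(=O)OH) but the singly-bonded O carries H (OX2H1, not H0).
(D) has a carboxylic acid group (-C(=O)OH) but the singly-bonded O carries H (OX2H1, not H0).
So the answer is (A).

A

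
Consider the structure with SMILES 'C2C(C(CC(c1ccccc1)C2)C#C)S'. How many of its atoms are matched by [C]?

8

Check the 15 heavy atoms by environment: 8× C → match; 6× c (aromatic) → no; 1× S → no.
That gives 8 matching atoms.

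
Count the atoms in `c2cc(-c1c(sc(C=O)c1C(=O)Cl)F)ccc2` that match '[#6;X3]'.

12

The query [#6;X3] means: any carbon (aromatic or not) with three total connections.
Check the 17 heavy atoms by environment: 1× s (aromatic, X2) → no; 10× c (aromatic, X3) → match; 2× C (X3) → match; 2× O (X1) → no; 1× Cl (X1) → no; 1× F (X1) → no.
Summing the matching environments: 10 + 2 = 12 matching atoms.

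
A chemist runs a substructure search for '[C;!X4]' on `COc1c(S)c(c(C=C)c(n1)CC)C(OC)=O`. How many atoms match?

Check the 17 heavy atoms by environment: 1× n (aromatic, X2) → no; 5× c (aromatic, X3) → no; 3× C (X3) → match; 1× O (X1) → no; 2× O (X2) → no; 4× C (X4) → no; 1× S (X2) → no.
That gives 3 matching atoms.

3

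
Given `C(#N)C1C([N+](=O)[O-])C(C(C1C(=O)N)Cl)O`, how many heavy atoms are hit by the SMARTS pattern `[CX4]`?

5

The query [CX4] means: C with X4: aliphatic carbon with exactly 4 total connections (bonds + H).
Check the 15 heavy atoms by environment: 5× C (X4) → match; 1× C (X2) → no; 1× N (X1) → no; 1× O (X2) → no; 1× C (X3) → no; 2× O (X1) → no; 1× N (X3) → no; 1× N (charge +1, X3) → no; 1× O (charge -1, X1) → no; 1× Cl (X1) → no.
That gives 5 matching atoms.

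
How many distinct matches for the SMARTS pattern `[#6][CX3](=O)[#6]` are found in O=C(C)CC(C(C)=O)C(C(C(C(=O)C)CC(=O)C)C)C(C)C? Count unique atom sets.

[#6][CX3](=O)[#6] is the SMARTS for a ketone: a carbonyl carbon (no H) flanked by two carbons.
The molecule carries 4 separate instances of an acetyl/ketone group (-C(=O)CH3) meeting every constraint; each maps to a distinct set of atoms, giving 4 matches.

4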